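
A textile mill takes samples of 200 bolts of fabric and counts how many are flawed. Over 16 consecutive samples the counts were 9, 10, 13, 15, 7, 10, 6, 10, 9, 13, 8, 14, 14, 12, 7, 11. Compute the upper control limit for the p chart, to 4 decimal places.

0.0998

p̄ = Σdᵢ / (k·n) = 168 / (16 × 200) = 0.05250
UCL = p̄ + 3·√(p̄(1−p̄)/n) = 0.05250 + 3 × √(0.05250×0.94750/200) = 0.05250 + 3 × 0.01577 = 0.09981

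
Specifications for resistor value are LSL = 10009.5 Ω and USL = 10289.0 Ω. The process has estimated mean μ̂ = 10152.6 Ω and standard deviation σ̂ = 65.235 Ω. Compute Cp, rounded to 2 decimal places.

Cp = (USL − LSL) / (6σ̂) = (10289.0 − 10009.5) / (6 × 65.235) = 279.5000 / 391.4100 = 0.7141

0.71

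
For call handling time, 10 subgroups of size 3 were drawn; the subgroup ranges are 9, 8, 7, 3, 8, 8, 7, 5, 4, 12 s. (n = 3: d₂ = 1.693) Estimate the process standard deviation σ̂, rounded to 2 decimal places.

R̄ = (9 + 8 + 7 + 3 + 8 + 8 + 7 + 5 + 4 + 12) / 10 = 7.1000
σ̂ = R̄ / d₂ = 7.1000 / 1.693 = 4.1937

4.19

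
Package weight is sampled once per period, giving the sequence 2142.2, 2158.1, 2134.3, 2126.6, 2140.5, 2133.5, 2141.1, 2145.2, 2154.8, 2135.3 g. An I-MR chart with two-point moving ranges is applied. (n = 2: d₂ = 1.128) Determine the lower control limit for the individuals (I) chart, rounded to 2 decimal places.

X̄ = (2142.2 + 2158.1 + 2134.3 + 2126.6 + 2140.5 + 2133.5 + 2141.1 + 2145.2 + 2154.8 + 2135.3) / 10 = 2141.1600
Moving ranges: 15.9, 23.8, 7.7, 13.9, 7.0, 7.6, 4.1, 9.6, 19.5; M̄R̄ = 109.1000 / 9 = 12.1222
LCL = X̄ − 3·M̄R̄/d₂ = 2141.1600 − 3 × 12.1222 / 1.128 = 2108.9200

2108.92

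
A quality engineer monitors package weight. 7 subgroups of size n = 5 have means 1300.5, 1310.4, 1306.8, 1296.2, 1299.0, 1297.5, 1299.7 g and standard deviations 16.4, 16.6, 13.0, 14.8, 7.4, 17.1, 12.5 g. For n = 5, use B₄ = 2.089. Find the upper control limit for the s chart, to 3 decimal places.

s̄ = (16.4 + 16.6 + 13.0 + 14.8 + 7.4 + 17.1 + 12.5) / 7 = 13.9714
UCL_s = B₄·s̄ = 2.089 × 13.9714 = 29.1863

29.186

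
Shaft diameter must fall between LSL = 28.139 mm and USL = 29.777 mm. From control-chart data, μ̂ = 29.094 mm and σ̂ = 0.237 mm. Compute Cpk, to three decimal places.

0.961

Cpu = (USL − μ̂) / (3σ̂) = (29.777 − 29.094) / (3 × 0.237) = 0.9606; Cpl = (μ̂ − LSL) / (3σ̂) = (29.094 − 28.139) / (3 × 0.237) = 1.3432; Cpk = min(Cpu, Cpl) = 0.9606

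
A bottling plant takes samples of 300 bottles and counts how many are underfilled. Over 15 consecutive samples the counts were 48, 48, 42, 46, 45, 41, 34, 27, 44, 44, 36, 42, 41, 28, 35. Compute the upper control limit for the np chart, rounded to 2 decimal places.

57.74

p̄ = Σdᵢ / (k·n) = 601 / (15 × 300) = 0.13356
UCL = np̄ + 3·√(np̄(1−p̄)) = 40.0667 + 3 × √(40.0667×0.86644) = 40.0667 + 3 × 5.8920 = 57.7426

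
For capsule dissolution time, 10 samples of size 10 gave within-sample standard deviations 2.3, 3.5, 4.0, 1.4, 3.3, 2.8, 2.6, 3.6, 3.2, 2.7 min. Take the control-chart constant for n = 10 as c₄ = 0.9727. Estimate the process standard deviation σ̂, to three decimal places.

s̄ = (2.3 + 3.5 + 4.0 + 1.4 + 3.3 + 2.8 + 2.6 + 3.6 + 3.2 + 2.7) / 10 = 2.9400
σ̂ = s̄ / c₄ = 2.9400 / 0.9727 = 3.0225

3.023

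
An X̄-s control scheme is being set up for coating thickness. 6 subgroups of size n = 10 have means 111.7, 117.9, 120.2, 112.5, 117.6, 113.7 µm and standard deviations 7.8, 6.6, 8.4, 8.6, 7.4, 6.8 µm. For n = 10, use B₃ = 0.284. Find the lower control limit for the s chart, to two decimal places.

2.16

s̄ = (7.8 + 6.6 + 8.4 + 8.6 + 7.4 + 6.8) / 6 = 7.6000
LCL_s = B₃·s̄ = 0.284 × 7.6000 = 2.1584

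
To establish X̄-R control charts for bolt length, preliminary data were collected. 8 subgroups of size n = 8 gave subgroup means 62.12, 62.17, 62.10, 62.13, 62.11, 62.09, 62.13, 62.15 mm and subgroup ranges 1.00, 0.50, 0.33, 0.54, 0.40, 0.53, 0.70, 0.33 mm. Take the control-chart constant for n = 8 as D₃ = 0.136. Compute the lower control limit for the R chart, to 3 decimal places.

0.074

R̄ = (1.00 + 0.50 + 0.33 + 0.54 + 0.40 + 0.53 + 0.70 + 0.33) / 8 = 4.3300 / 8 = 0.5413
LCL_R = D₃·R̄ = 0.136 × 0.5413 = 0.0736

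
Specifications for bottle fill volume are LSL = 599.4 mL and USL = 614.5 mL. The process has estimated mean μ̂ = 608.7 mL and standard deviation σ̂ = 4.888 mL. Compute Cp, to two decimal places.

Cp = (USL − LSL) / (6σ̂) = (614.5 − 599.4) / (6 × 4.888) = 15.1000 / 29.3280 = 0.5149

0.51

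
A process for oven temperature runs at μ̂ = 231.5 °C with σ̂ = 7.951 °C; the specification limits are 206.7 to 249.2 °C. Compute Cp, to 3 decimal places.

0.891

Cp = (USL − LSL) / (6σ̂) = (249.2 − 206.7) / (6 × 7.951) = 42.5000 / 47.7060 = 0.8909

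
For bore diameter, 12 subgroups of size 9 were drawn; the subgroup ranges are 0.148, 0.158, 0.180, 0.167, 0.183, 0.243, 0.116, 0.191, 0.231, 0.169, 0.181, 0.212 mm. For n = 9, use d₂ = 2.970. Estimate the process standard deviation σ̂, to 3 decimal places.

0.061

R̄ = (0.148 + 0.158 + 0.180 + 0.167 + 0.183 + 0.243 + 0.116 + 0.191 + 0.231 + 0.169 + 0.181 + 0.212) / 12 = 0.1816
σ̂ = R̄ / d₂ = 0.1816 / 2.970 = 0.0611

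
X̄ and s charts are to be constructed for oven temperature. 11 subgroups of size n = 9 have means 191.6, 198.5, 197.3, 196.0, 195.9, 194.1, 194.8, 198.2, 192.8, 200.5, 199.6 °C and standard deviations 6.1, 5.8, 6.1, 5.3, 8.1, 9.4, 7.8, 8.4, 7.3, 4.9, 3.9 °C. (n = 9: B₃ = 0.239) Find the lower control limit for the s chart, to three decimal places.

1.588

s̄ = (6.1 + 5.8 + 6.1 + 5.3 + 8.1 + 9.4 + 7.8 + 8.4 + 7.3 + 4.9 + 3.9) / 11 = 6.6455
LCL_s = B₃·s̄ = 0.239 × 6.6455 = 1.5883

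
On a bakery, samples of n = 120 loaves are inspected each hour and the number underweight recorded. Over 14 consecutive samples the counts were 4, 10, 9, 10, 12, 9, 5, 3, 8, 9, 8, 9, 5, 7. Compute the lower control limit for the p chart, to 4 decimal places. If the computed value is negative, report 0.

p̄ = Σdᵢ / (k·n) = 108 / (14 × 120) = 0.06429
LCL = p̄ − 3·√(p̄(1−p̄)/n) = 0.06429 − 3 × 0.02239 = -0.00288 → 0 (negative, so LCL = 0)

0.0000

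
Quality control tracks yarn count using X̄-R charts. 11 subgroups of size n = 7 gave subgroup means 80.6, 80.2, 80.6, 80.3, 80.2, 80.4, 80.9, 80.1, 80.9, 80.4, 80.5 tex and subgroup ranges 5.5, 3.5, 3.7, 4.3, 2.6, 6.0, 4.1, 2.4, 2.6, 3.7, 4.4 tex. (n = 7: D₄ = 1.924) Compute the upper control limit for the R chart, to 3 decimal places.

7.486

R̄ = (5.5 + 3.5 + 3.7 + 4.3 + 2.6 + 6.0 + 4.1 + 2.4 + 2.6 + 3.7 + 4.4) / 11 = 42.8000 / 11 = 3.8909
UCL_R = D₄·R̄ = 1.924 × 3.8909 = 7.4861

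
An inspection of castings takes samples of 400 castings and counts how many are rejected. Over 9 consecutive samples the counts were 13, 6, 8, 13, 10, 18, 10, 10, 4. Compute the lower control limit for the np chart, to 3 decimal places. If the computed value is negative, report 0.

0.754

p̄ = Σdᵢ / (k·n) = 92 / (9 × 400) = 0.02556
LCL = np̄ − 3·√(np̄(1−p̄)) = 10.2222 − 3 × 3.1561 = 0.7539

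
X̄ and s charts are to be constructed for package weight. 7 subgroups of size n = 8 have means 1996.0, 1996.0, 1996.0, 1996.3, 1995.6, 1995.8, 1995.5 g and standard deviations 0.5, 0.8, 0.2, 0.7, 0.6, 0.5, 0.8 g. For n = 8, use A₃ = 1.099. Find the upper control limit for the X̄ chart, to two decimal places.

1996.53

X̄̄ = (1996.0 + 1996.0 + 1996.0 + 1996.3 + 1995.6 + 1995.8 + 1995.5) / 7 = 1995.8857
s̄ = (0.5 + 0.8 + 0.2 + 0.7 + 0.6 + 0.5 + 0.8) / 7 = 0.5857
UCL = X̄̄ + A₃·s̄ = 1995.8857 + 1.099 × 0.5857 = 1996.5294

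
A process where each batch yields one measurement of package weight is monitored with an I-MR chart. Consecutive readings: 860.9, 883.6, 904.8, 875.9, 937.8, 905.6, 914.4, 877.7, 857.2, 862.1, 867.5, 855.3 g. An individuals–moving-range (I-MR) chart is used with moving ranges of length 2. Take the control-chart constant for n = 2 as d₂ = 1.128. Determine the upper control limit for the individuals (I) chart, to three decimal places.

945.317

X̄ = (860.9 + 883.6 + 904.8 + 875.9 + 937.8 + 905.6 + 914.4 + 877.7 + 857.2 + 862.1 + 867.5 + 855.3) / 12 = 883.5667
Moving ranges: 22.7, 21.2, 28.9, 61.9, 32.2, 8.8, 36.7, 20.5, 4.9, 5.4, 12.2; M̄R̄ = 255.4000 / 11 = 23.2182
UCL = X̄ + 3·M̄R̄/d₂ = 883.5667 + 3 × 23.2182 / 1.128 = 945.3172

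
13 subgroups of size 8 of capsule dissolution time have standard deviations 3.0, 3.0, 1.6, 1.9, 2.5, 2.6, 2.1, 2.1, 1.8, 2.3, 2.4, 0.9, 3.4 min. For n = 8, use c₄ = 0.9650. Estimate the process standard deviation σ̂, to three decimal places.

s̄ = (3.0 + 3.0 + 1.6 + 1.9 + 2.5 + 2.6 + 2.1 + 2.1 + 1.8 + 2.3 + 2.4 + 0.9 + 3.4) / 13 = 2.2769
σ̂ = s̄ / c₄ = 2.2769 / 0.9650 = 2.3595

2.360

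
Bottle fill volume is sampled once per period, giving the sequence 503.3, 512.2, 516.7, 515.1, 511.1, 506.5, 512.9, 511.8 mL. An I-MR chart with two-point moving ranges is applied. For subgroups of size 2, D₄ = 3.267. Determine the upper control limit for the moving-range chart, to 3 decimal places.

14.515

Moving ranges: 8.9, 4.5, 1.6, 4.0, 4.6, 6.4, 1.1; M̄R̄ = 31.1000 / 7 = 4.4429
UCL_MR = D₄·M̄R̄ = 3.267 × 4.4429 = 14.5148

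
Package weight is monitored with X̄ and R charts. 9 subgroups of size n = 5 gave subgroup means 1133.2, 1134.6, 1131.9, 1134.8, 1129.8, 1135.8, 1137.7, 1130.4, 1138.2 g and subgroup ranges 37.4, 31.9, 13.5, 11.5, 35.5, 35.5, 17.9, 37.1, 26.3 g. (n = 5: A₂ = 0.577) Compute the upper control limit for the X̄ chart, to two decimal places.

X̄̄ = (1133.2 + 1134.6 + 1131.9 + 1134.8 + 1129.8 + 1135.8 + 1137.7 + 1130.4 + 1138.2) / 9 = 10206.4000 / 9 = 1134.0444
R̄ = (37.4 + 31.9 + 13.5 + 11.5 + 35.5 + 35.5 + 17.9 + 37.1 + 26.3) / 9 = 246.6000 / 9 = 27.4000
UCL = X̄̄ + A₂·R̄ = 1134.0444 + 0.577 × 27.4000 = 1149.8542

1149.85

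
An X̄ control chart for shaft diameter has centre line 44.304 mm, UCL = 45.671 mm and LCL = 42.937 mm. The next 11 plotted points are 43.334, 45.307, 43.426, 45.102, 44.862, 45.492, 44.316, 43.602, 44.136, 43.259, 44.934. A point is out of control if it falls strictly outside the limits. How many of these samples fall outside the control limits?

All 11 points lie within [42.937, 45.671].

0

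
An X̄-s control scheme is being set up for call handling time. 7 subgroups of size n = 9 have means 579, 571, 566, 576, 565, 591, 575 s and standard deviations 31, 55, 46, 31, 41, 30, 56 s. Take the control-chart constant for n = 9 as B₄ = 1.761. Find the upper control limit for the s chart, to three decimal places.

72.956

s̄ = (31 + 55 + 46 + 31 + 41 + 30 + 56) / 7 = 41.4286
UCL_s = B₄·s̄ = 1.761 × 41.4286 = 72.9557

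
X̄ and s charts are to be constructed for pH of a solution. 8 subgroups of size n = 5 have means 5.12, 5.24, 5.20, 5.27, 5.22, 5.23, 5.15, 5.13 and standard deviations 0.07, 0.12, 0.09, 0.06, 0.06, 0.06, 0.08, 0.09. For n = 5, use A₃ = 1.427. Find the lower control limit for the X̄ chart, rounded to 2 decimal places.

X̄̄ = (5.12 + 5.24 + 5.20 + 5.27 + 5.22 + 5.23 + 5.15 + 5.13) / 8 = 5.1950
s̄ = (0.07 + 0.12 + 0.09 + 0.06 + 0.06 + 0.06 + 0.08 + 0.09) / 8 = 0.0788
LCL = X̄̄ − A₃·s̄ = 5.1950 − 1.427 × 0.0788 = 5.0826

5.08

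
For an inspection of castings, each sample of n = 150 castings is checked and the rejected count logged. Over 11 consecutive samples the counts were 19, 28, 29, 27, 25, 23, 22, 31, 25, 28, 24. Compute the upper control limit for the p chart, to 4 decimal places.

0.2624

p̄ = Σdᵢ / (k·n) = 281 / (11 × 150) = 0.17030
UCL = p̄ + 3·√(p̄(1−p̄)/n) = 0.17030 + 3 × √(0.17030×0.82970/150) = 0.17030 + 3 × 0.03069 = 0.26238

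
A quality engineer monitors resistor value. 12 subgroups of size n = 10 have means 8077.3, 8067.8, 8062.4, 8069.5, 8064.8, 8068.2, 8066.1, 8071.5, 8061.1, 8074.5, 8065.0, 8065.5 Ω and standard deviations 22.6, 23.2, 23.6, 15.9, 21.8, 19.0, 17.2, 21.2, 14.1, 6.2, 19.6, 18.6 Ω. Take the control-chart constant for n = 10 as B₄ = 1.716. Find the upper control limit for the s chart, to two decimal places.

s̄ = (22.6 + 23.2 + 23.6 + 15.9 + 21.8 + 19.0 + 17.2 + 21.2 + 14.1 + 6.2 + 19.6 + 18.6) / 12 = 18.5833
UCL_s = B₄·s̄ = 1.716 × 18.5833 = 31.8890

31.89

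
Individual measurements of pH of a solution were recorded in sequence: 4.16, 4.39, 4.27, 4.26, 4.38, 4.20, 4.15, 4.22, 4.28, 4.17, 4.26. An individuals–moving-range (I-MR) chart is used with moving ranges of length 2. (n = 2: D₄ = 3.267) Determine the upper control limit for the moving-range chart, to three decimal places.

Moving ranges: 0.23, 0.12, 0.01, 0.12, 0.18, 0.05, 0.07, 0.06, 0.11, 0.09; M̄R̄ = 1.0400 / 10 = 0.1040
UCL_MR = D₄·M̄R̄ = 3.267 × 0.1040 = 0.3398

0.340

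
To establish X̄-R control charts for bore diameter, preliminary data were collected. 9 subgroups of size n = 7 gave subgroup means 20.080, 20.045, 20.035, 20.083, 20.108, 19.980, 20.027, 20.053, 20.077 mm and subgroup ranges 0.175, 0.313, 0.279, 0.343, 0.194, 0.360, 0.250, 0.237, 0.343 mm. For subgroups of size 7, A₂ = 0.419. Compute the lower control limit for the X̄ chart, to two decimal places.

19.94

X̄̄ = (20.080 + 20.045 + 20.035 + 20.083 + 20.108 + 19.980 + 20.027 + 20.053 + 20.077) / 9 = 180.4880 / 9 = 20.0542
R̄ = (0.175 + 0.313 + 0.279 + 0.343 + 0.194 + 0.360 + 0.250 + 0.237 + 0.343) / 9 = 2.4940 / 9 = 0.2771
LCL = X̄̄ − A₂·R̄ = 20.0542 − 0.419 × 0.2771 = 19.9381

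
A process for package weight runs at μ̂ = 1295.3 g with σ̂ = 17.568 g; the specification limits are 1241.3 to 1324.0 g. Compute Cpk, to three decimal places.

0.545

Cpu = (USL − μ̂) / (3σ̂) = (1324.0 − 1295.3) / (3 × 17.568) = 0.5446; Cpl = (μ̂ − LSL) / (3σ̂) = (1295.3 − 1241.3) / (3 × 17.568) = 1.0246; Cpk = min(Cpu, Cpl) = 0.5446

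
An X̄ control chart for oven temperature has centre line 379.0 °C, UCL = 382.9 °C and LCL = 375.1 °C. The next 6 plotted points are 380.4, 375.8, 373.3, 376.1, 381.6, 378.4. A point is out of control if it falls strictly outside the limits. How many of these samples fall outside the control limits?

Compare each point to [375.1, 382.9]: sample 3 = 373.3 < LCL.

1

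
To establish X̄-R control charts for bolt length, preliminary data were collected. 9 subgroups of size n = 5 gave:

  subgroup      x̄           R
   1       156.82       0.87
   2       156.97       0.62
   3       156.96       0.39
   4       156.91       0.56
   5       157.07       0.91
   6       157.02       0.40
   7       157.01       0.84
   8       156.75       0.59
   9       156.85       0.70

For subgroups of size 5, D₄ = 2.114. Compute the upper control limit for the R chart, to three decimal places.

1.381

R̄ = (0.87 + 0.62 + 0.39 + 0.56 + 0.91 + 0.40 + 0.84 + 0.59 + 0.70) / 9 = 5.8800 / 9 = 0.6533
UCL_R = D₄·R̄ = 2.114 × 0.6533 = 1.3811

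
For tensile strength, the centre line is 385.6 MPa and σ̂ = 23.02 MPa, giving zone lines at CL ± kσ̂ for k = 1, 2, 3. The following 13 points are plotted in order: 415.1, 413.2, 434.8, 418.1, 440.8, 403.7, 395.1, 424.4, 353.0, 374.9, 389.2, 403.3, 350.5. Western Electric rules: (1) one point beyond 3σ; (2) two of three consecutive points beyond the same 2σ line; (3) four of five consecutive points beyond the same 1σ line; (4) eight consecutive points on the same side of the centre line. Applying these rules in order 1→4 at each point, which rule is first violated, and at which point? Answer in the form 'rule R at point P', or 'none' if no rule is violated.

Zone of each point (C = within 1σ̂, B = 1σ̂–2σ̂, A = 2σ̂–3σ̂, * = beyond 3σ̂; sign = side of CL): 1:+B, 2:+B, 3:+A, 4:+B, 5:+A, 6:+C, 7:+C, 8:+B, 9:-B, 10:-C, 11:+C, 12:+C, 13:-B
Rule 3 (four of five consecutive points beyond the same 1σ limit) is satisfied at point 4.

rule 3 at point 4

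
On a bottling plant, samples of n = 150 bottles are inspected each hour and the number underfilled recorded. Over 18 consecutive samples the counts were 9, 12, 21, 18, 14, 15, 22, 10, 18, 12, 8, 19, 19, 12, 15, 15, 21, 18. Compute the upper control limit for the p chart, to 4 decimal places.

0.1774

p̄ = Σdᵢ / (k·n) = 278 / (18 × 150) = 0.10296
UCL = p̄ + 3·√(p̄(1−p̄)/n) = 0.10296 + 3 × √(0.10296×0.89704/150) = 0.10296 + 3 × 0.02481 = 0.17741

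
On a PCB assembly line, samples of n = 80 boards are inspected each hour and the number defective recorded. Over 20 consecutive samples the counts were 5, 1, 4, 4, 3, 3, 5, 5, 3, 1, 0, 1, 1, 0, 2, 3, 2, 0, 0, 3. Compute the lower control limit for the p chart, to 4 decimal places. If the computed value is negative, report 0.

p̄ = Σdᵢ / (k·n) = 46 / (20 × 80) = 0.02875
LCL = p̄ − 3·√(p̄(1−p̄)/n) = 0.02875 − 3 × 0.01868 = -0.02730 → 0 (negative, so LCL = 0)

0.0000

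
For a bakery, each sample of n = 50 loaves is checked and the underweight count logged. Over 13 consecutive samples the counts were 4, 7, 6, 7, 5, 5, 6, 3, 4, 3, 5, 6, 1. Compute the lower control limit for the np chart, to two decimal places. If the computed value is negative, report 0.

0.00

p̄ = Σdᵢ / (k·n) = 62 / (13 × 50) = 0.09538
LCL = np̄ − 3·√(np̄(1−p̄)) = 4.7692 − 3 × 2.0771 = -1.4621 → 0 (negative, so LCL = 0)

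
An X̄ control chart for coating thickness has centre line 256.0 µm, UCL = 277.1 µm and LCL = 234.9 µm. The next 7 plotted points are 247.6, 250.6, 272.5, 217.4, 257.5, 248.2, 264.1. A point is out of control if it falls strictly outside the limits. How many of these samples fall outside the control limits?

Compare each point to [234.9, 277.1]: sample 4 = 217.4 < LCL.

1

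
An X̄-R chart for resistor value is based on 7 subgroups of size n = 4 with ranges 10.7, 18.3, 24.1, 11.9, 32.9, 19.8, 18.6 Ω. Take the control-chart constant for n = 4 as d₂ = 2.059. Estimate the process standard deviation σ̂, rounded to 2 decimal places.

9.46

R̄ = (10.7 + 18.3 + 24.1 + 11.9 + 32.9 + 19.8 + 18.6) / 7 = 19.4714
σ̂ = R̄ / d₂ = 19.4714 / 2.059 = 9.4567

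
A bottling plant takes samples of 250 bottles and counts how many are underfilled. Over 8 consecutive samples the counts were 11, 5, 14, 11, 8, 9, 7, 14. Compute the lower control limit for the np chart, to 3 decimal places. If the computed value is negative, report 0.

0.636

p̄ = Σdᵢ / (k·n) = 79 / (8 × 250) = 0.03950
LCL = np̄ − 3·√(np̄(1−p̄)) = 9.8750 − 3 × 3.0798 = 0.6357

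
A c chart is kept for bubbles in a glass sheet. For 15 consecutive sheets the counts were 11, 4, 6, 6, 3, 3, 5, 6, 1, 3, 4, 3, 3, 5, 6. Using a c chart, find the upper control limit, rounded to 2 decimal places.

c̄ = (11 + 4 + 6 + 6 + 3 + 3 + 5 + 6 + 1 + 3 + 4 + 3 + 3 + 5 + 6) / 15 = 69 / 15 = 4.6000
UCL = c̄ + 3√c̄ = 4.6000 + 3 × √4.6000 = 4.6000 + 3 × 2.1448 = 11.0343

11.03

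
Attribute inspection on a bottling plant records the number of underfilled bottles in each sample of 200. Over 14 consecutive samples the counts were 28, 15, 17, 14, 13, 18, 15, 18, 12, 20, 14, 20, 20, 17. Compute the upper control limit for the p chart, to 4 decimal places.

p̄ = Σdᵢ / (k·n) = 241 / (14 × 200) = 0.08607
UCL = p̄ + 3·√(p̄(1−p̄)/n) = 0.08607 + 3 × √(0.08607×0.91393/200) = 0.08607 + 3 × 0.01983 = 0.14557

0.1456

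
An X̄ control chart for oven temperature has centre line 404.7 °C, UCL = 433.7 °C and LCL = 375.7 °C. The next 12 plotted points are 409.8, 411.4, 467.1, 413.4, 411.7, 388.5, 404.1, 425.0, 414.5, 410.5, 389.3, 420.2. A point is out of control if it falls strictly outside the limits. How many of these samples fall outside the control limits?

1

Compare each point to [375.7, 433.7]: sample 3 = 467.1 > UCL.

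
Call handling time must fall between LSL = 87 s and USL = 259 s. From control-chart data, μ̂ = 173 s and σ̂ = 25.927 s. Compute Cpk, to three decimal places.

1.106

Cpu = (USL − μ̂) / (3σ̂) = (259 − 173) / (3 × 25.927) = 1.1057; Cpl = (μ̂ − LSL) / (3σ̂) = (173 − 87) / (3 × 25.927) = 1.1057; Cpk = min(Cpu, Cpl) = 1.1057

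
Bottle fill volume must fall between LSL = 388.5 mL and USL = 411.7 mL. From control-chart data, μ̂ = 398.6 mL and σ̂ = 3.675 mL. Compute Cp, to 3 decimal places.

1.052

Cp = (USL − LSL) / (6σ̂) = (411.7 − 388.5) / (6 × 3.675) = 23.2000 / 22.0500 = 1.0522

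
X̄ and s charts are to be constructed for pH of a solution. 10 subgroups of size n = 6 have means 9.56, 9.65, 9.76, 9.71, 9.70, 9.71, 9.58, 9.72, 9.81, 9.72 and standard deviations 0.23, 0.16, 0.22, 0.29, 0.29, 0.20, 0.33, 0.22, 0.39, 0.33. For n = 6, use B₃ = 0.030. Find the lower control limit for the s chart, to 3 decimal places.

s̄ = (0.23 + 0.16 + 0.22 + 0.29 + 0.29 + 0.20 + 0.33 + 0.22 + 0.39 + 0.33) / 10 = 0.2660
LCL_s = B₃·s̄ = 0.030 × 0.2660 = 0.0080

0.008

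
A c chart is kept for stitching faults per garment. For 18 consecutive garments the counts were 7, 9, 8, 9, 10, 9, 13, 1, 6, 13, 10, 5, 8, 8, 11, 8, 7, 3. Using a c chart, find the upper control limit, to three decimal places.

16.570

c̄ = (7 + 9 + 8 + 9 + 10 + 9 + 13 + 1 + 6 + 13 + 10 + 5 + 8 + 8 + 11 + 8 + 7 + 3) / 18 = 145 / 18 = 8.0556
UCL = c̄ + 3√c̄ = 8.0556 + 3 × √8.0556 = 8.0556 + 3 × 2.8382 = 16.5702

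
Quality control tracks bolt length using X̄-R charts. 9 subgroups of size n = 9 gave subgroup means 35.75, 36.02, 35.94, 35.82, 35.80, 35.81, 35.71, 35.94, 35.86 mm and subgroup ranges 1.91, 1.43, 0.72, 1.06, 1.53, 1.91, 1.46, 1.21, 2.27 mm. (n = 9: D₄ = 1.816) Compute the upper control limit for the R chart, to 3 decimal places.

R̄ = (1.91 + 1.43 + 0.72 + 1.06 + 1.53 + 1.91 + 1.46 + 1.21 + 2.27) / 9 = 13.5000 / 9 = 1.5000
UCL_R = D₄·R̄ = 1.816 × 1.5000 = 2.7240

2.724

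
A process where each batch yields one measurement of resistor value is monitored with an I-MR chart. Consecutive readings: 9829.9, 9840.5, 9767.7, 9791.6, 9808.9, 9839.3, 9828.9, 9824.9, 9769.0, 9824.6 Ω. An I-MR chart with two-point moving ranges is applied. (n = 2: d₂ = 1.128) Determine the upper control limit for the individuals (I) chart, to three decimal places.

9895.538

X̄ = (9829.9 + 9840.5 + 9767.7 + 9791.6 + 9808.9 + 9839.3 + 9828.9 + 9824.9 + 9769.0 + 9824.6) / 10 = 9812.5300
Moving ranges: 10.6, 72.8, 23.9, 17.3, 30.4, 10.4, 4.0, 55.9, 55.6; M̄R̄ = 280.9000 / 9 = 31.2111
UCL = X̄ + 3·M̄R̄/d₂ = 9812.5300 + 3 × 31.2111 / 1.128 = 9895.5383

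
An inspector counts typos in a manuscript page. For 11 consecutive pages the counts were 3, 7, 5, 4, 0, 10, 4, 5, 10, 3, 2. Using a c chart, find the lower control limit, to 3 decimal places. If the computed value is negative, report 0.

0.000

c̄ = (3 + 7 + 5 + 4 + 0 + 10 + 4 + 5 + 10 + 3 + 2) / 11 = 53 / 11 = 4.8182
LCL = c̄ − 3√c̄ = 4.8182 − 3 × 2.1950 = -1.7669 → 0 (cannot be negative)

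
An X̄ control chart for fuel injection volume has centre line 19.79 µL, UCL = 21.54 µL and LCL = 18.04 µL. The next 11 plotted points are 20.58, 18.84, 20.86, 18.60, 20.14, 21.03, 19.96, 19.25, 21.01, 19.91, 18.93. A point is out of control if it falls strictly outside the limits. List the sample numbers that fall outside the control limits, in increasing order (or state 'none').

none

All 11 points lie within [18.04, 21.54].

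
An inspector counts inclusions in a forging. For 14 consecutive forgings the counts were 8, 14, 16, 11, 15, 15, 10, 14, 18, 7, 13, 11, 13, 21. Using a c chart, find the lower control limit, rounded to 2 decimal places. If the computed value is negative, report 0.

c̄ = (8 + 14 + 16 + 11 + 15 + 15 + 10 + 14 + 18 + 7 + 13 + 11 + 13 + 21) / 14 = 186 / 14 = 13.2857
LCL = c̄ − 3√c̄ = 13.2857 − 3 × 3.6450 = 2.3508

2.35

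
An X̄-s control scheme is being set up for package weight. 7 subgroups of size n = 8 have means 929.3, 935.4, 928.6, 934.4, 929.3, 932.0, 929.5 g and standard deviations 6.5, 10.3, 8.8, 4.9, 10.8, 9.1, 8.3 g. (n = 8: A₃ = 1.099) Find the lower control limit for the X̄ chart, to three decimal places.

921.998

X̄̄ = (929.3 + 935.4 + 928.6 + 934.4 + 929.3 + 932.0 + 929.5) / 7 = 931.2143
s̄ = (6.5 + 10.3 + 8.8 + 4.9 + 10.8 + 9.1 + 8.3) / 7 = 8.3857
LCL = X̄̄ − A₃·s̄ = 931.2143 − 1.099 × 8.3857 = 921.9984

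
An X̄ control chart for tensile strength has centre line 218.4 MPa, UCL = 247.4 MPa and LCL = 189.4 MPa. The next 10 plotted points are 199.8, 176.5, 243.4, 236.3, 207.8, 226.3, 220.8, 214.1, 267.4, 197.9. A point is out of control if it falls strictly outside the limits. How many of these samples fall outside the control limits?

Compare each point to [189.4, 247.4]: sample 2 = 176.5 < LCL; sample 9 = 267.4 > UCL.

2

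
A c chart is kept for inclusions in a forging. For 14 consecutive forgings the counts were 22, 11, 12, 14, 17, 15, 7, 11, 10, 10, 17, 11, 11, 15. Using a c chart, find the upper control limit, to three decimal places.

23.918

c̄ = (22 + 11 + 12 + 14 + 17 + 15 + 7 + 11 + 10 + 10 + 17 + 11 + 11 + 15) / 14 = 183 / 14 = 13.0714
UCL = c̄ + 3√c̄ = 13.0714 + 3 × √13.0714 = 13.0714 + 3 × 3.6154 = 23.9178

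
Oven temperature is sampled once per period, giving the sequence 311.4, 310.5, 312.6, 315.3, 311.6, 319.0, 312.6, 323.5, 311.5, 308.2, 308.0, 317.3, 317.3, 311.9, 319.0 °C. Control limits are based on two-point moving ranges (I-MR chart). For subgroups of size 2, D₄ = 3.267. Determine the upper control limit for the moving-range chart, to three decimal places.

Moving ranges: 0.9, 2.1, 2.7, 3.7, 7.4, 6.4, 10.9, 12.0, 3.3, 0.2, 9.3, 0.0, 5.4, 7.1; M̄R̄ = 71.4000 / 14 = 5.1000
UCL_MR = D₄·M̄R̄ = 3.267 × 5.1000 = 16.6617

16.662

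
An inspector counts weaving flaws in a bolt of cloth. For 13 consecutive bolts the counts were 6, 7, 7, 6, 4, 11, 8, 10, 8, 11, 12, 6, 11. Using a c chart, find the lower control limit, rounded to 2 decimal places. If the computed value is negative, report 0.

c̄ = (6 + 7 + 7 + 6 + 4 + 11 + 8 + 10 + 8 + 11 + 12 + 6 + 11) / 13 = 107 / 13 = 8.2308
LCL = c̄ − 3√c̄ = 8.2308 − 3 × 2.8689 = -0.3760 → 0 (cannot be negative)

0.00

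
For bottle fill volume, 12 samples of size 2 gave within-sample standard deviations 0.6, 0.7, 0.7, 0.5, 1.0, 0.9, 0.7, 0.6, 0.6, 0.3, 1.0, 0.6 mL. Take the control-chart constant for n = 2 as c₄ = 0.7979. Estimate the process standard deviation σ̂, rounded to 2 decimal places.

s̄ = (0.6 + 0.7 + 0.7 + 0.5 + 1.0 + 0.9 + 0.7 + 0.6 + 0.6 + 0.3 + 1.0 + 0.6) / 12 = 0.6833
σ̂ = s̄ / c₄ = 0.6833 / 0.7979 = 0.8564

0.86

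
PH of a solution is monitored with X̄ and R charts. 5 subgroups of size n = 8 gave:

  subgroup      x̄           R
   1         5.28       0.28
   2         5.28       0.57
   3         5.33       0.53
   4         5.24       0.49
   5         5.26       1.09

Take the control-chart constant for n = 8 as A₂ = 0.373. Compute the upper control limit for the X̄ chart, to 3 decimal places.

5.499

X̄̄ = (5.28 + 5.28 + 5.33 + 5.24 + 5.26) / 5 = 26.3900 / 5 = 5.2780
R̄ = (0.28 + 0.57 + 0.53 + 0.49 + 1.09) / 5 = 2.9600 / 5 = 0.5920
UCL = X̄̄ + A₂·R̄ = 5.2780 + 0.373 × 0.5920 = 5.4988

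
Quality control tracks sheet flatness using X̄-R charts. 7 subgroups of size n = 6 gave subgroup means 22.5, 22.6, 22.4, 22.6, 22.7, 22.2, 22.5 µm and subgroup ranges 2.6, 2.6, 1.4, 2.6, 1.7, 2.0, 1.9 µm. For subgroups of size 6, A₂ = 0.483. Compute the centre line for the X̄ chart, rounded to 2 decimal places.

X̄̄ = (22.5 + 22.6 + 22.4 + 22.6 + 22.7 + 22.2 + 22.5) / 7 = 157.5000 / 7 = 22.5000
CL = X̄̄ = 22.5000

22.50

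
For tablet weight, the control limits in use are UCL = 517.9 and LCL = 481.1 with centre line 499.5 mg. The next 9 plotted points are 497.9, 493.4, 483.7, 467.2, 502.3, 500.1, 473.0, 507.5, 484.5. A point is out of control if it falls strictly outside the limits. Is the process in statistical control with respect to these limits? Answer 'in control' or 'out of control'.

out of control

Compare each point to [481.1, 517.9]: sample 4 = 467.2 < LCL; sample 7 = 473.0 < LCL.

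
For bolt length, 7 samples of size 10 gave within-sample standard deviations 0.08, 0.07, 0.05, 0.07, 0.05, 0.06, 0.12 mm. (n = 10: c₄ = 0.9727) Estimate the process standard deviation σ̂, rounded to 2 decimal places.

s̄ = (0.08 + 0.07 + 0.05 + 0.07 + 0.05 + 0.06 + 0.12) / 7 = 0.0714
σ̂ = s̄ / c₄ = 0.0714 / 0.9727 = 0.0734

0.07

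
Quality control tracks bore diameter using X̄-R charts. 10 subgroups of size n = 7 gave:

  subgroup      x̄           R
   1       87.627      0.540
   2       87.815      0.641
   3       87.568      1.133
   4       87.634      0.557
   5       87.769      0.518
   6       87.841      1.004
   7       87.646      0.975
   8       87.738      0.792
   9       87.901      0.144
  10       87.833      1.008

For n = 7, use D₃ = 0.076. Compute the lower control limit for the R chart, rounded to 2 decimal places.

0.06

R̄ = (0.540 + 0.641 + 1.133 + 0.557 + 0.518 + 1.004 + 0.975 + 0.792 + 0.144 + 1.008) / 10 = 7.3120 / 10 = 0.7312
LCL_R = D₃·R̄ = 0.076 × 0.7312 = 0.0556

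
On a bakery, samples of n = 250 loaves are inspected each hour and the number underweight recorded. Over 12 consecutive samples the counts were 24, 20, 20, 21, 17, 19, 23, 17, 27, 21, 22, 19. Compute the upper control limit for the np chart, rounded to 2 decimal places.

33.94

p̄ = Σdᵢ / (k·n) = 250 / (12 × 250) = 0.08333
UCL = np̄ + 3·√(np̄(1−p̄)) = 20.8333 + 3 × √(20.8333×0.91667) = 20.8333 + 3 × 4.3700 = 33.9434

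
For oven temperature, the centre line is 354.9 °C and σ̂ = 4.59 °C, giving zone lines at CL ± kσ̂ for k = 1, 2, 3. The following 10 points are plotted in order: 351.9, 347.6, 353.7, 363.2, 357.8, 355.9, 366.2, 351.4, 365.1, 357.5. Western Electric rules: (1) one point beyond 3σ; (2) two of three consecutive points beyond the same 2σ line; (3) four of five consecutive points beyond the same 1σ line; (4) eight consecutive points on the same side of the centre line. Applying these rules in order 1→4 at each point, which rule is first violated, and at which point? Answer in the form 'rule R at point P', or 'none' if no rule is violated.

Zone of each point (C = within 1σ̂, B = 1σ̂–2σ̂, A = 2σ̂–3σ̂, * = beyond 3σ̂; sign = side of CL): 1:-C, 2:-B, 3:-C, 4:+B, 5:+C, 6:+C, 7:+A, 8:-C, 9:+A, 10:+C
Rule 2 (two of three consecutive points beyond the same 2σ limit) is satisfied at point 9.

rule 2 at point 9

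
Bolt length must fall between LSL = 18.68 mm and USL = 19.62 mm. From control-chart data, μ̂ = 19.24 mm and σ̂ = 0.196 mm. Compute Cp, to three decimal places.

0.799

Cp = (USL − LSL) / (6σ̂) = (19.62 − 18.68) / (6 × 0.196) = 0.9400 / 1.1760 = 0.7993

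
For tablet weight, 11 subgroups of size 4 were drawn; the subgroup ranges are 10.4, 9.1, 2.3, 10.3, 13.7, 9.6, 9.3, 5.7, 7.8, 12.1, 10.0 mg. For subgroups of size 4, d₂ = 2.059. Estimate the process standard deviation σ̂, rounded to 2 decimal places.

4.43

R̄ = (10.4 + 9.1 + 2.3 + 10.3 + 13.7 + 9.6 + 9.3 + 5.7 + 7.8 + 12.1 + 10.0) / 11 = 9.1182
σ̂ = R̄ / d₂ = 9.1182 / 2.059 = 4.4285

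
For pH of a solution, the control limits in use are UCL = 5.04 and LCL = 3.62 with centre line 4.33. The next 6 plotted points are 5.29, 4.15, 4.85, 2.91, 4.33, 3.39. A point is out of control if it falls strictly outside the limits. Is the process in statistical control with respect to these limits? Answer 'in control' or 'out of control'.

Compare each point to [3.62, 5.04]: sample 1 = 5.29 > UCL; sample 4 = 2.91 < LCL; sample 6 = 3.39 < LCL.

out of control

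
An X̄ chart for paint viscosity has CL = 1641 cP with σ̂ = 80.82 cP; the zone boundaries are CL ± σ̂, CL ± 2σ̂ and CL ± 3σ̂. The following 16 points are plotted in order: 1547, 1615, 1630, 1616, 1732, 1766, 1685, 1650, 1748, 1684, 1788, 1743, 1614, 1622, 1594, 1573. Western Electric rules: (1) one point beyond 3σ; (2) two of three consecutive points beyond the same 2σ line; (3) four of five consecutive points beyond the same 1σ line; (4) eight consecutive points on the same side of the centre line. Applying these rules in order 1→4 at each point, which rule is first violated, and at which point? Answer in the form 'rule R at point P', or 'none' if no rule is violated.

Zone of each point (C = within 1σ̂, B = 1σ̂–2σ̂, A = 2σ̂–3σ̂, * = beyond 3σ̂; sign = side of CL): 1:-B, 2:-C, 3:-C, 4:-C, 5:+B, 6:+B, 7:+C, 8:+C, 9:+B, 10:+C, 11:+B, 12:+B, 13:-C, 14:-C, 15:-C, 16:-C
Rule 4 (eight consecutive points on the same side of the centre line) is satisfied at point 12.

rule 4 at point 12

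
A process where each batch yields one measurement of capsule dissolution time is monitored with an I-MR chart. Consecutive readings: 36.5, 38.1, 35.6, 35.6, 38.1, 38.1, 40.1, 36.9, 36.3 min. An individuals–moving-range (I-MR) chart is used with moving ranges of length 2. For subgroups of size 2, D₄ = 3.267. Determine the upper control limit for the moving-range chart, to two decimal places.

5.06

Moving ranges: 1.6, 2.5, 0.0, 2.5, 0.0, 2.0, 3.2, 0.6; M̄R̄ = 12.4000 / 8 = 1.5500
UCL_MR = D₄·M̄R̄ = 3.267 × 1.5500 = 5.0639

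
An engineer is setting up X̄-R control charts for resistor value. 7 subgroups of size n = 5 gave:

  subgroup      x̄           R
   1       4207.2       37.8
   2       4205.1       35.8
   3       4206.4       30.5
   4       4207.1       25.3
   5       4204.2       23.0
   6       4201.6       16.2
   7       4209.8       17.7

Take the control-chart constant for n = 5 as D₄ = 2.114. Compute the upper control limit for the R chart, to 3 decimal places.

56.263

R̄ = (37.8 + 35.8 + 30.5 + 25.3 + 23.0 + 16.2 + 17.7) / 7 = 186.3000 / 7 = 26.6143
UCL_R = D₄·R̄ = 2.114 × 26.6143 = 56.2626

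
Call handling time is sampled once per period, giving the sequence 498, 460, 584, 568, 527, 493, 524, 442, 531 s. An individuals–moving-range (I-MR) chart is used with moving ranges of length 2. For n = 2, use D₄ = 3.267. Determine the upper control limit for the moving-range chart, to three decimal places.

185.811

Moving ranges: 38, 124, 16, 41, 34, 31, 82, 89; M̄R̄ = 455.0000 / 8 = 56.8750
UCL_MR = D₄·M̄R̄ = 3.267 × 56.8750 = 185.8106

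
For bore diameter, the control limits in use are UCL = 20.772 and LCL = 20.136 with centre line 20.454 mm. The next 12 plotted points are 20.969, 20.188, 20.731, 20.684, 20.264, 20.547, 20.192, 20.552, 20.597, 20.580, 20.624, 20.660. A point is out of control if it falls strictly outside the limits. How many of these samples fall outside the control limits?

1

Compare each point to [20.136, 20.772]: sample 1 = 20.969 > UCL.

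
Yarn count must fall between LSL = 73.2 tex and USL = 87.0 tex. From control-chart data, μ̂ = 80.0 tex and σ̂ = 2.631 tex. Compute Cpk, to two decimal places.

0.86

Cpu = (USL − μ̂) / (3σ̂) = (87.0 − 80.0) / (3 × 2.631) = 0.8869; Cpl = (μ̂ − LSL) / (3σ̂) = (80.0 − 73.2) / (3 × 2.631) = 0.8615; Cpk = min(Cpu, Cpl) = 0.8615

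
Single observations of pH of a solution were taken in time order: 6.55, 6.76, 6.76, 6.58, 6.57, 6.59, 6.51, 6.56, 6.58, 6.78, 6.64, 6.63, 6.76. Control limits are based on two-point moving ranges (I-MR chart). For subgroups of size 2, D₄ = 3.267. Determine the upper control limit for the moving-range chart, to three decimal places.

0.286

Moving ranges: 0.21, 0.00, 0.18, 0.01, 0.02, 0.08, 0.05, 0.02, 0.20, 0.14, 0.01, 0.13; M̄R̄ = 1.0500 / 12 = 0.0875
UCL_MR = D₄·M̄R̄ = 3.267 × 0.0875 = 0.2859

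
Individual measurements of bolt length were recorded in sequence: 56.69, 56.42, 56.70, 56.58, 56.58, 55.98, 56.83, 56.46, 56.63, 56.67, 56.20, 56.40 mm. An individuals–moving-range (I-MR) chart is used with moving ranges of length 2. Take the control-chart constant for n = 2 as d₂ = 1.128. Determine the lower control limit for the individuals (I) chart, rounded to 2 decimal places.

55.70

X̄ = (56.69 + 56.42 + 56.70 + 56.58 + 56.58 + 55.98 + 56.83 + 56.46 + 56.63 + 56.67 + 56.20 + 56.40) / 12 = 56.5117
Moving ranges: 0.27, 0.28, 0.12, 0.00, 0.60, 0.85, 0.37, 0.17, 0.04, 0.47, 0.20; M̄R̄ = 3.3700 / 11 = 0.3064
LCL = X̄ − 3·M̄R̄/d₂ = 56.5117 − 3 × 0.3064 / 1.128 = 55.6969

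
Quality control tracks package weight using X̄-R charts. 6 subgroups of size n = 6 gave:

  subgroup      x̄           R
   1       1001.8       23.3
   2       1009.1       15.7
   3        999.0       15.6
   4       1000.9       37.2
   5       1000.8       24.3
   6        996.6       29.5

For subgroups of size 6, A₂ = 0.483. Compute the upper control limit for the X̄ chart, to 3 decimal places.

1013.087

X̄̄ = (1001.8 + 1009.1 + 999.0 + 1000.9 + 1000.8 + 996.6) / 6 = 6008.2000 / 6 = 1001.3667
R̄ = (23.3 + 15.7 + 15.6 + 37.2 + 24.3 + 29.5) / 6 = 145.6000 / 6 = 24.2667
UCL = X̄̄ + A₂·R̄ = 1001.3667 + 0.483 × 24.2667 = 1013.0875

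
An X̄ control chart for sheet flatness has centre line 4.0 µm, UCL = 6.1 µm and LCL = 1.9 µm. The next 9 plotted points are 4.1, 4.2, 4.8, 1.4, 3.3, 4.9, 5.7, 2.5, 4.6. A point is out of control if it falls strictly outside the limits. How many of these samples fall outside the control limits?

1

Compare each point to [1.9, 6.1]: sample 4 = 1.4 < LCL.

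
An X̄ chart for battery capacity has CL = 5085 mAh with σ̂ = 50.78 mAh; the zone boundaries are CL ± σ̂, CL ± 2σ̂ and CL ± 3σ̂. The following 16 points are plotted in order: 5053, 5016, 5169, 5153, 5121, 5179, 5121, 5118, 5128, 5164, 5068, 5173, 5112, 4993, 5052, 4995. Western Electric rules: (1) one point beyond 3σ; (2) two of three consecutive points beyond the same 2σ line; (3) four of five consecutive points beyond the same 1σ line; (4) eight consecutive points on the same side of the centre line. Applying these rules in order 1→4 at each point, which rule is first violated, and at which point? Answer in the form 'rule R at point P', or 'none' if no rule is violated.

Zone of each point (C = within 1σ̂, B = 1σ̂–2σ̂, A = 2σ̂–3σ̂, * = beyond 3σ̂; sign = side of CL): 1:-C, 2:-B, 3:+B, 4:+B, 5:+C, 6:+B, 7:+C, 8:+C, 9:+C, 10:+B, 11:-C, 12:+B, 13:+C, 14:-B, 15:-C, 16:-B
Rule 4 (eight consecutive points on the same side of the centre line) is satisfied at point 10.

rule 4 at point 10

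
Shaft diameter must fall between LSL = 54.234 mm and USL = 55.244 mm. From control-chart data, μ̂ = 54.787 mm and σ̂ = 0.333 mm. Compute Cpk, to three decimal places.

Cpu = (USL − μ̂) / (3σ̂) = (55.244 − 54.787) / (3 × 0.333) = 0.4575; Cpl = (μ̂ − LSL) / (3σ̂) = (54.787 − 54.234) / (3 × 0.333) = 0.5536; Cpk = min(Cpu, Cpl) = 0.4575

0.457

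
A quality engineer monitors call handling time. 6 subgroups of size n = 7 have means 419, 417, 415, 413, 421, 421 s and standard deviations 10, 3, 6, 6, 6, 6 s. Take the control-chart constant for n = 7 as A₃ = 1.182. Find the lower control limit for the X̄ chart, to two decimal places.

X̄̄ = (419 + 417 + 415 + 413 + 421 + 421) / 6 = 417.6667
s̄ = (10 + 3 + 6 + 6 + 6 + 6) / 6 = 6.1667
LCL = X̄̄ − A₃·s̄ = 417.6667 − 1.182 × 6.1667 = 410.3777

410.38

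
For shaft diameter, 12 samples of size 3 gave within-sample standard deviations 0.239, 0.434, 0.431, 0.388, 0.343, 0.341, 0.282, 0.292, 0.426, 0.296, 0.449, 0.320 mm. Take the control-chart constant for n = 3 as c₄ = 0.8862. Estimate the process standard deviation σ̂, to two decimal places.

0.40

s̄ = (0.239 + 0.434 + 0.431 + 0.388 + 0.343 + 0.341 + 0.282 + 0.292 + 0.426 + 0.296 + 0.449 + 0.320) / 12 = 0.3534
σ̂ = s̄ / c₄ = 0.3534 / 0.8862 = 0.3988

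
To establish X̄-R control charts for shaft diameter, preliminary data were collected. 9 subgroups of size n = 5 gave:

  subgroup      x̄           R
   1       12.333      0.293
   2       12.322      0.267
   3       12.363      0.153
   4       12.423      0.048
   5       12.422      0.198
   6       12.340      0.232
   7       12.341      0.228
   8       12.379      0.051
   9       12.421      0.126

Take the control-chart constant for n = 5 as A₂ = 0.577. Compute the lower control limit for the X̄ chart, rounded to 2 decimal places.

X̄̄ = (12.333 + 12.322 + 12.363 + 12.423 + 12.422 + 12.340 + 12.341 + 12.379 + 12.421) / 9 = 111.3440 / 9 = 12.3716
R̄ = (0.293 + 0.267 + 0.153 + 0.048 + 0.198 + 0.232 + 0.228 + 0.051 + 0.126) / 9 = 1.5960 / 9 = 0.1773
LCL = X̄̄ − A₂·R̄ = 12.3716 − 0.577 × 0.1773 = 12.2692

12.27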